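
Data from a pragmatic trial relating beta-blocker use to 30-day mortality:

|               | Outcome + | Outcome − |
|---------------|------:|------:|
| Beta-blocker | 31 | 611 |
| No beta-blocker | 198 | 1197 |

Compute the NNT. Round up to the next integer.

11

Risk in treated group = 31/642 = 0.04829; risk in control = 198/1395 = 0.14194.
Absolute risk reduction = 0.14194 − 0.04829 = 0.09365
NNT = 1 / ARR = 1 / 0.09365 = 10.678 → round up → 11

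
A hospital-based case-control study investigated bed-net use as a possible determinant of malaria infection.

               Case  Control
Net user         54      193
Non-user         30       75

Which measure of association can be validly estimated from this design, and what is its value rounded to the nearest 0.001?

0.699

Cells: a = 54, b = 193, c = 30, d = 75.
This is a hospital-based case-control study: participants were sampled on outcome status, so risks in the source population cannot be estimated directly — relative risk is not valid here. The odds ratio is the appropriate measure.
OR = (a·d)/(b·c) = (54 × 75) / (193 × 30) = 4050 / 5790 = 0.69948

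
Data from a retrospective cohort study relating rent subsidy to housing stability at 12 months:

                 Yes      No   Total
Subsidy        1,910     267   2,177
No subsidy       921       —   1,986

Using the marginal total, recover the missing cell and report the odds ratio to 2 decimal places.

8.27

The missing cell is in the unexposed row: 1986 − 921 = 1065.
So a = 1910, b = 267, c = 921, d = 1065.
OR = (a·d)/(b·c) = (1910 × 1065) / (267 × 921) = 2034150 / 245907 = 8.27203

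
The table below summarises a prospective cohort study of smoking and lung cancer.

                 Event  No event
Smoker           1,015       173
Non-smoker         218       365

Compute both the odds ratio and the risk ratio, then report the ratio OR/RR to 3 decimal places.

4.299

Cells: a = 1015, b = 173, c = 218, d = 365.
OR = (1015·365)/(173·218) = 370475/37714 = 9.82328
Risk in exposed = 1015/1188 = 0.85438; risk in unexposed = 218/583 = 0.37393; RR = 2.28487
OR/RR = 9.82328 / 2.28487 = 4.29927
The outcome is not rare, so the OR lies further from 1 than the RR.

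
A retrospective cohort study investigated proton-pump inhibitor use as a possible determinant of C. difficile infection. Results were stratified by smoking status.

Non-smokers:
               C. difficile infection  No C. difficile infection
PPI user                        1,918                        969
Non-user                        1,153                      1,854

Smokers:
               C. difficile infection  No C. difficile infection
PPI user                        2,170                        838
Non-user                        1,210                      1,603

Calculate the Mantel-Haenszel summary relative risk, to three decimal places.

RR_MH = Σ(aᵢ·n₀ᵢ/nᵢ) / Σ(cᵢ·n₁ᵢ/nᵢ), with n₁ᵢ = aᵢ+bᵢ (exposed), n₀ᵢ = cᵢ+dᵢ (unexposed), nᵢ = n₁ᵢ+n₀ᵢ.
Stratum 1 (Non-smokers): n₁ = 2887, n₀ = 3007, n = 5894; a·n₀/n = 1918·3007/5894 = 978.5249; c·n₁/n = 1153·2887/5894 = 564.7626
Stratum 2 (Smokers): n₁ = 3008, n₀ = 2813, n = 5821; a·n₀/n = 2170·2813/5821 = 1048.6532; c·n₁/n = 1210·3008/5821 = 625.2671
RR_MH = (978.5249 + 1048.6532) / (564.7626 + 625.2671) = 2027.1781 / 1190.0298 = 1.70347

1.703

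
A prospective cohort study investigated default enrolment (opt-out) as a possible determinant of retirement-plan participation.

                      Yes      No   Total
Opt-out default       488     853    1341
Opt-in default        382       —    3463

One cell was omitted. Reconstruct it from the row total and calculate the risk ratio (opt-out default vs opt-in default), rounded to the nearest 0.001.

3.299

The missing cell is in the unexposed row: 3463 − 382 = 3081.
So a = 488, b = 853, c = 382, d = 3081.
RR = [a/(a+b)] / [c/(c+d)] = (488/1341) / (382/3463) = 0.36391/0.11031 = 3.29898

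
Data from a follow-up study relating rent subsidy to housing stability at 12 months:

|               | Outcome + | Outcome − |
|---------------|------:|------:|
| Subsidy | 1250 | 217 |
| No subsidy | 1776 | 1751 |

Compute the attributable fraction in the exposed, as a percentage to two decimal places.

40.90

Cells: a = 1250, b = 217, c = 1776, d = 1751.
Risk in exposed = 1250/1467 = 0.85208; risk in unexposed = 1776/3527 = 0.50354.
RR = 0.85208/0.50354 = 1.69216
AR% = (RR − 1)/RR × 100 = (1.69216 − 1)/1.69216 × 100 = 40.9041%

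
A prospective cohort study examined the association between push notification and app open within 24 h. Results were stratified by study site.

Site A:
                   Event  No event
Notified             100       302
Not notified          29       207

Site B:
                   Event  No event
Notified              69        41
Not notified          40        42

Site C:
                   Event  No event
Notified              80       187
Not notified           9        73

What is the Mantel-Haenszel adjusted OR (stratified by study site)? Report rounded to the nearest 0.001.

2.372

OR_MH = Σ(aᵢdᵢ/nᵢ) / Σ(bᵢcᵢ/nᵢ), where nᵢ is the stratum total.
Stratum 1 (Site A): n = 638; a·d/n = 100·207/638 = 32.4451; b·c/n = 302·29/638 = 13.7273
Stratum 2 (Site B): n = 192; a·d/n = 69·42/192 = 15.0938; b·c/n = 41·40/192 = 8.5417
Stratum 3 (Site C): n = 349; a·d/n = 80·73/349 = 16.7335; b·c/n = 187·9/349 = 4.8223
OR_MH = (32.4451 + 15.0938 + 16.7335) / (13.7273 + 8.5417 + 4.8223) = 64.2724 / 27.0913 = 2.37244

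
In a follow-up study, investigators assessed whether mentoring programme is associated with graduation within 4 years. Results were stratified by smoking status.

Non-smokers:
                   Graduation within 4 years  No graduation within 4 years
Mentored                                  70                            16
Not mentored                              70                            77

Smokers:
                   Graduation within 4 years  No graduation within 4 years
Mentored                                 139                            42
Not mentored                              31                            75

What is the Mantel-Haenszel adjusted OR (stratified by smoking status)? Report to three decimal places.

OR_MH = Σ(aᵢdᵢ/nᵢ) / Σ(bᵢcᵢ/nᵢ), where nᵢ is the stratum total.
Stratum 1 (Non-smokers): n = 233; a·d/n = 70·77/233 = 23.1330; b·c/n = 16·70/233 = 4.8069
Stratum 2 (Smokers): n = 287; a·d/n = 139·75/287 = 36.3240; b·c/n = 42·31/287 = 4.5366
OR_MH = (23.1330 + 36.3240) / (4.8069 + 4.5366) = 59.4571 / 9.3435 = 6.36350

6.364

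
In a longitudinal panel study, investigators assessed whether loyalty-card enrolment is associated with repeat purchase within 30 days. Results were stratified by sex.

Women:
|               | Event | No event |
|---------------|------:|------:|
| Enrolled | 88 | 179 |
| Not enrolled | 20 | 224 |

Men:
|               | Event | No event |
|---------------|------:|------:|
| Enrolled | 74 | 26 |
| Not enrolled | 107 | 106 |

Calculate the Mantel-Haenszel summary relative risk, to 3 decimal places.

RR_MH = Σ(aᵢ·n₀ᵢ/nᵢ) / Σ(cᵢ·n₁ᵢ/nᵢ), with n₁ᵢ = aᵢ+bᵢ (exposed), n₀ᵢ = cᵢ+dᵢ (unexposed), nᵢ = n₁ᵢ+n₀ᵢ.
Stratum 1 (Women): n₁ = 267, n₀ = 244, n = 511; a·n₀/n = 88·244/511 = 42.0196; c·n₁/n = 20·267/511 = 10.4501
Stratum 2 (Men): n₁ = 100, n₀ = 213, n = 313; a·n₀/n = 74·213/313 = 50.3578; c·n₁/n = 107·100/313 = 34.1853
RR_MH = (42.0196 + 50.3578) / (10.4501 + 34.1853) = 92.3774 / 44.6354 = 2.06960

2.070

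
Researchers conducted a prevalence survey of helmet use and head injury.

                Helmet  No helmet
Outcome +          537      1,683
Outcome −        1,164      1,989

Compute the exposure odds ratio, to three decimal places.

0.545

Reading the table with exposure as columns: a = 537 (Helmet, case), b = 1164 (Helmet, non-case), c = 1683 (No helmet, case), d = 1989.
OR = (a·d)/(b·c) = (537 × 1989) / (1164 × 1683) = 1068093 / 1959012 = 0.54522
Exposure is associated with lower odds of head injury (OR = 0.55 < 1).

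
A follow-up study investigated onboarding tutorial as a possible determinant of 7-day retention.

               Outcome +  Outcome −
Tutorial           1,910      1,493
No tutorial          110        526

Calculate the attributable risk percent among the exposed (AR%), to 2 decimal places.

69.18

Cells: a = 1910, b = 1493, c = 110, d = 526.
Risk in exposed = 1910/3403 = 0.56127; risk in unexposed = 110/636 = 0.17296.
RR = 0.56127/0.17296 = 3.24516
AR% = (RR − 1)/RR × 100 = (3.24516 − 1)/3.24516 × 100 = 69.1849%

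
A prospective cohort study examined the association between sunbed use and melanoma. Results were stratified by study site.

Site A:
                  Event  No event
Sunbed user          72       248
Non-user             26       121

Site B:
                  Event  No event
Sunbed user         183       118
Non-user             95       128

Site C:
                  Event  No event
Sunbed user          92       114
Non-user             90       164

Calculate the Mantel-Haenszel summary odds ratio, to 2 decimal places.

1.67

OR_MH = Σ(aᵢdᵢ/nᵢ) / Σ(bᵢcᵢ/nᵢ), where nᵢ is the stratum total.
Stratum 1 (Site A): n = 467; a·d/n = 72·121/467 = 18.6552; b·c/n = 248·26/467 = 13.8073
Stratum 2 (Site B): n = 524; a·d/n = 183·128/524 = 44.7023; b·c/n = 118·95/524 = 21.3931
Stratum 3 (Site C): n = 460; a·d/n = 92·164/460 = 32.8000; b·c/n = 114·90/460 = 22.3043
OR_MH = (18.6552 + 44.7023 + 32.8000) / (13.8073 + 21.3931 + 22.3043) = 96.1575 / 57.5048 = 1.67217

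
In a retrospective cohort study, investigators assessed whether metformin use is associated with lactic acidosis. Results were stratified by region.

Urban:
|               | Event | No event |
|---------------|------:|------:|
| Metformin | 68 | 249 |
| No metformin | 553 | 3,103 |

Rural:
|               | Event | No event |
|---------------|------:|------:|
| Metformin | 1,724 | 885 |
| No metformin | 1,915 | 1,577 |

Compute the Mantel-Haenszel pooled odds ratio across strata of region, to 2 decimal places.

1.60

OR_MH = Σ(aᵢdᵢ/nᵢ) / Σ(bᵢcᵢ/nᵢ), where nᵢ is the stratum total.
Stratum 1 (Urban): n = 3973; a·d/n = 68·3103/3973 = 53.1095; b·c/n = 249·553/3973 = 34.6582
Stratum 2 (Rural): n = 6101; a·d/n = 1724·1577/6101 = 445.6233; b·c/n = 885·1915/6101 = 277.7864
OR_MH = (53.1095 + 445.6233) / (34.6582 + 277.7864) = 498.7328 / 312.4446 = 1.59623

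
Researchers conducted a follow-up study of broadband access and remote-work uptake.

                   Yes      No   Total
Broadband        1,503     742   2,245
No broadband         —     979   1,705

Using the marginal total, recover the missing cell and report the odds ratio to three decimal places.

The missing cell is in the unexposed row: 1705 − 979 = 726.
So a = 1503, b = 742, c = 726, d = 979.
OR = (a·d)/(b·c) = (1503 × 979) / (742 × 726) = 1471437 / 538692 = 2.73150

2.731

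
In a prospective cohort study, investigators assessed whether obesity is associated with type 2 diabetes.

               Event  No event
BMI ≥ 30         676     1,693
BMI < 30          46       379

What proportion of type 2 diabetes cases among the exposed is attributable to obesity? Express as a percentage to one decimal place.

62.1

Cells: a = 676, b = 1693, c = 46, d = 379.
Risk in exposed = 676/2369 = 0.28535; risk in unexposed = 46/425 = 0.10824.
RR = 0.28535/0.10824 = 2.63641
AR% = (RR − 1)/RR × 100 = (2.63641 − 1)/2.63641 × 100 = 62.0696%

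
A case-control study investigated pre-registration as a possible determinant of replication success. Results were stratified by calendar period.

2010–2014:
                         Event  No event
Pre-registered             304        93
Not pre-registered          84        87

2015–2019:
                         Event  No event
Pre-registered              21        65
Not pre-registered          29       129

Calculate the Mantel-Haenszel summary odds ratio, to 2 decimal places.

2.68

OR_MH = Σ(aᵢdᵢ/nᵢ) / Σ(bᵢcᵢ/nᵢ), where nᵢ is the stratum total.
Stratum 1 (2010–2014): n = 568; a·d/n = 304·87/568 = 46.5634; b·c/n = 93·84/568 = 13.7535
Stratum 2 (2015–2019): n = 244; a·d/n = 21·129/244 = 11.1025; b·c/n = 65·29/244 = 7.7254
OR_MH = (46.5634 + 11.1025) / (13.7535 + 7.7254) = 57.6658 / 21.4789 = 2.68476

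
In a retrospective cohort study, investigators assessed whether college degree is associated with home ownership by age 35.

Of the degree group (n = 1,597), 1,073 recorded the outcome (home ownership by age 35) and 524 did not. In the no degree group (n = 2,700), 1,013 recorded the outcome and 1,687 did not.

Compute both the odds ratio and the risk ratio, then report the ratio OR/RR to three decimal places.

From the description: a = 1073, b = 524, c = 1013, d = 1687.
OR = (1073·1687)/(524·1013) = 1810151/530812 = 3.41015
Risk in exposed = 1073/1597 = 0.67188; risk in unexposed = 1013/2700 = 0.37519; RR = 1.79081
OR/RR = 3.41015 / 1.79081 = 1.90425
The outcome is not rare, so the OR lies further from 1 than the RR.

1.904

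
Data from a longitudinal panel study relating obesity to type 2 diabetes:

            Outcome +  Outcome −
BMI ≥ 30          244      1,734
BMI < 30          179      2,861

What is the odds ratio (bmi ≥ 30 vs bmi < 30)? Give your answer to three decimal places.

Cells: a = 244, b = 1734, c = 179, d = 2861.
OR = (a·d)/(b·c) = (244 × 2861) / (1734 × 179) = 698084 / 310386 = 2.24908
The odds of type 2 diabetes are about 2.25 times as high in the bmi ≥ 30 group.

2.249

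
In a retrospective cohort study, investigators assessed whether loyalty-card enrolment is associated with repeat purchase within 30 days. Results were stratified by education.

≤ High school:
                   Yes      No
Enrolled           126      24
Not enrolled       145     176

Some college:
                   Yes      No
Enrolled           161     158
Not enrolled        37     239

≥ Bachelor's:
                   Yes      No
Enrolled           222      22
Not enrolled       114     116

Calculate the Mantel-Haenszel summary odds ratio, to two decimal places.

OR_MH = Σ(aᵢdᵢ/nᵢ) / Σ(bᵢcᵢ/nᵢ), where nᵢ is the stratum total.
Stratum 1 (≤ High school): n = 471; a·d/n = 126·176/471 = 47.0828; b·c/n = 24·145/471 = 7.3885
Stratum 2 (Some college): n = 595; a·d/n = 161·239/595 = 64.6706; b·c/n = 158·37/595 = 9.8252
Stratum 3 (≥ Bachelor's): n = 474; a·d/n = 222·116/474 = 54.3291; b·c/n = 22·114/474 = 5.2911
OR_MH = (47.0828 + 64.6706 + 54.3291) / (7.3885 + 9.8252 + 5.2911) = 166.0825 / 22.5049 = 7.37984

7.38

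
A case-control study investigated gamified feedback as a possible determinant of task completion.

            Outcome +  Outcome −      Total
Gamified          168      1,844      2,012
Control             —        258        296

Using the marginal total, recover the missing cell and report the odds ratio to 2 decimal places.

The missing cell is in the unexposed row: 296 − 258 = 38.
So a = 168, b = 1844, c = 38, d = 258.
OR = (a·d)/(b·c) = (168 × 258) / (1844 × 38) = 43344 / 70072 = 0.61856

0.62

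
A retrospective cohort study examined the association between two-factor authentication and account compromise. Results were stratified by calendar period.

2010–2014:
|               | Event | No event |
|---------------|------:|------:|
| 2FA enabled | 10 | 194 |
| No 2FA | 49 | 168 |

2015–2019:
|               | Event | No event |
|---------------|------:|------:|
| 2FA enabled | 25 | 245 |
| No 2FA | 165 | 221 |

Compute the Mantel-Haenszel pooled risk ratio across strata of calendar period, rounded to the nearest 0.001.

0.217

RR_MH = Σ(aᵢ·n₀ᵢ/nᵢ) / Σ(cᵢ·n₁ᵢ/nᵢ), with n₁ᵢ = aᵢ+bᵢ (exposed), n₀ᵢ = cᵢ+dᵢ (unexposed), nᵢ = n₁ᵢ+n₀ᵢ.
Stratum 1 (2010–2014): n₁ = 204, n₀ = 217, n = 421; a·n₀/n = 10·217/421 = 5.1544; c·n₁/n = 49·204/421 = 23.7435
Stratum 2 (2015–2019): n₁ = 270, n₀ = 386, n = 656; a·n₀/n = 25·386/656 = 14.7104; c·n₁/n = 165·270/656 = 67.9116
RR_MH = (5.1544 + 14.7104) / (23.7435 + 67.9116) = 19.8648 / 91.6551 = 0.21673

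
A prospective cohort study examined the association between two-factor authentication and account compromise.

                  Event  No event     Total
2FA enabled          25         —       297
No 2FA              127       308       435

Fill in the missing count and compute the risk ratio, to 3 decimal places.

0.288

The missing cell is in the exposed row: 297 − 25 = 272.
So a = 25, b = 272, c = 127, d = 308.
RR = [a/(a+b)] / [c/(c+d)] = (25/297) / (127/435) = 0.08418/0.29195 = 0.28832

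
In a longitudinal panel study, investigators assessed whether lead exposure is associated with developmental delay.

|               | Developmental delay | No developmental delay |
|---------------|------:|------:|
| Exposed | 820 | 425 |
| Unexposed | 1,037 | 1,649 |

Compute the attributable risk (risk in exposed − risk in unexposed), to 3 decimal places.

Cells: a = 820, b = 425, c = 1037, d = 1649.
Risk in exposed = 820/1245 = 0.658635; risk in unexposed = 1037/2686 = 0.386076.
Risk difference = 0.658635 − 0.386076 = 0.272559

0.273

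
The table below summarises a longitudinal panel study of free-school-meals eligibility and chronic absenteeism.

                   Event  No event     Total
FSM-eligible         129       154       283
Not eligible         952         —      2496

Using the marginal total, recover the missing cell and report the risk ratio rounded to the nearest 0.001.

1.195

The missing cell is in the unexposed row: 2496 − 952 = 1544.
So a = 129, b = 154, c = 952, d = 1544.
RR = [a/(a+b)] / [c/(c+d)] = (129/283) / (952/2496) = 0.45583/0.38141 = 1.19512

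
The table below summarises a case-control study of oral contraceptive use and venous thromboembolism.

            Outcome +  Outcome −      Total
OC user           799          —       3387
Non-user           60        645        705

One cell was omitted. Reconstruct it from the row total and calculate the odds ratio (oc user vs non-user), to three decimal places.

3.319

The missing cell is in the exposed row: 3387 − 799 = 2588.
So a = 799, b = 2588, c = 60, d = 645.
OR = (a·d)/(b·c) = (799 × 645) / (2588 × 60) = 515355 / 155280 = 3.31888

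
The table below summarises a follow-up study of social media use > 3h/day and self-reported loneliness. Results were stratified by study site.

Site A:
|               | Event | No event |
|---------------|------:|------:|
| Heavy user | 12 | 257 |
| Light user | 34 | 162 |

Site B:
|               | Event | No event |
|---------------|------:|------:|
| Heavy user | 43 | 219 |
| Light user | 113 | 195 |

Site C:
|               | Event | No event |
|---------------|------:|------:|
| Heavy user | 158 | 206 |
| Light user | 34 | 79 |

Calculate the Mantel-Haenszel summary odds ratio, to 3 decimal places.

0.586

OR_MH = Σ(aᵢdᵢ/nᵢ) / Σ(bᵢcᵢ/nᵢ), where nᵢ is the stratum total.
Stratum 1 (Site A): n = 465; a·d/n = 12·162/465 = 4.1806; b·c/n = 257·34/465 = 18.7914
Stratum 2 (Site B): n = 570; a·d/n = 43·195/570 = 14.7105; b·c/n = 219·113/570 = 43.4158
Stratum 3 (Site C): n = 477; a·d/n = 158·79/477 = 26.1677; b·c/n = 206·34/477 = 14.6834
OR_MH = (4.1806 + 14.7105 + 26.1677) / (18.7914 + 43.4158 + 14.6834) = 45.0589 / 76.8906 = 0.58601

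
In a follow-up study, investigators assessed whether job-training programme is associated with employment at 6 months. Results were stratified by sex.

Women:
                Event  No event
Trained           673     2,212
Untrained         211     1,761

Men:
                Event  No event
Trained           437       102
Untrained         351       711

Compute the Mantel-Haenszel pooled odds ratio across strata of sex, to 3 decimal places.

OR_MH = Σ(aᵢdᵢ/nᵢ) / Σ(bᵢcᵢ/nᵢ), where nᵢ is the stratum total.
Stratum 1 (Women): n = 4857; a·d/n = 673·1761/4857 = 244.0093; b·c/n = 2212·211/4857 = 96.0947
Stratum 2 (Men): n = 1601; a·d/n = 437·711/1601 = 194.0706; b·c/n = 102·351/1601 = 22.3623
OR_MH = (244.0093 + 194.0706) / (96.0947 + 22.3623) = 438.0798 / 118.4570 = 3.69822

3.698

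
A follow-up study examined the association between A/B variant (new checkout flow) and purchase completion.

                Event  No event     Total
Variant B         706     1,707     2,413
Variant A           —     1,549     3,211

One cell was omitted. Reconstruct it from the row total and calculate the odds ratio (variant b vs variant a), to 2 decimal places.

0.39

The missing cell is in the unexposed row: 3211 − 1549 = 1662.
So a = 706, b = 1707, c = 1662, d = 1549.
OR = (a·d)/(b·c) = (706 × 1549) / (1707 × 1662) = 1093594 / 2837034 = 0.38547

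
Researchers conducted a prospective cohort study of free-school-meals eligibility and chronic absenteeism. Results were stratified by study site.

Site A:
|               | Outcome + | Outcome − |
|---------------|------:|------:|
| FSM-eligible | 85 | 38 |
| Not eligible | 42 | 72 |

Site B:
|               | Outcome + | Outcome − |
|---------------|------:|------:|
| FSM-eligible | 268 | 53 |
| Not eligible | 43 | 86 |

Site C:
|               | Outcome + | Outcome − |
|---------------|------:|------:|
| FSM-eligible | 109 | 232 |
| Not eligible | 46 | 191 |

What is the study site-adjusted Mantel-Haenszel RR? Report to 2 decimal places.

2.04

RR_MH = Σ(aᵢ·n₀ᵢ/nᵢ) / Σ(cᵢ·n₁ᵢ/nᵢ), with n₁ᵢ = aᵢ+bᵢ (exposed), n₀ᵢ = cᵢ+dᵢ (unexposed), nᵢ = n₁ᵢ+n₀ᵢ.
Stratum 1 (Site A): n₁ = 123, n₀ = 114, n = 237; a·n₀/n = 85·114/237 = 40.8861; c·n₁/n = 42·123/237 = 21.7975
Stratum 2 (Site B): n₁ = 321, n₀ = 129, n = 450; a·n₀/n = 268·129/450 = 76.8267; c·n₁/n = 43·321/450 = 30.6733
Stratum 3 (Site C): n₁ = 341, n₀ = 237, n = 578; a·n₀/n = 109·237/578 = 44.6938; c·n₁/n = 46·341/578 = 27.1384
RR_MH = (40.8861 + 76.8267 + 44.6938) / (21.7975 + 30.6733 + 27.1384) = 162.4065 / 79.6092 = 2.04005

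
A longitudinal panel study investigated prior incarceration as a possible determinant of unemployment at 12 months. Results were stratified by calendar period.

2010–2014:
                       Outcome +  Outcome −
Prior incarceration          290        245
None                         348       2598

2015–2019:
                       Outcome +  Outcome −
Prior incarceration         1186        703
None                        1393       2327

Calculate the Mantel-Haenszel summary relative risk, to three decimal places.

RR_MH = Σ(aᵢ·n₀ᵢ/nᵢ) / Σ(cᵢ·n₁ᵢ/nᵢ), with n₁ᵢ = aᵢ+bᵢ (exposed), n₀ᵢ = cᵢ+dᵢ (unexposed), nᵢ = n₁ᵢ+n₀ᵢ.
Stratum 1 (2010–2014): n₁ = 535, n₀ = 2946, n = 3481; a·n₀/n = 290·2946/3481 = 245.4295; c·n₁/n = 348·535/3481 = 53.4846
Stratum 2 (2015–2019): n₁ = 1889, n₀ = 3720, n = 5609; a·n₀/n = 1186·3720/5609 = 786.5787; c·n₁/n = 1393·1889/5609 = 469.1348
RR_MH = (245.4295 + 786.5787) / (53.4846 + 469.1348) = 1032.0082 / 522.6194 = 1.97468

1.975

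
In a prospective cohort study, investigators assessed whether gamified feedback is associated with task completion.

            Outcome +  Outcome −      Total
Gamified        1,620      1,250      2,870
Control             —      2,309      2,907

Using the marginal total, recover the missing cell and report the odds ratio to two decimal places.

5.00

The missing cell is in the unexposed row: 2907 − 2309 = 598.
So a = 1620, b = 1250, c = 598, d = 2309.
OR = (a·d)/(b·c) = (1620 × 2309) / (1250 × 598) = 3740580 / 747500 = 5.00412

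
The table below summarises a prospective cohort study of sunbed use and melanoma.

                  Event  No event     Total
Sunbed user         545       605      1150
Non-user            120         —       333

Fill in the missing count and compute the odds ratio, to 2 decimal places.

The missing cell is in the unexposed row: 333 − 120 = 213.
So a = 545, b = 605, c = 120, d = 213.
OR = (a·d)/(b·c) = (545 × 213) / (605 × 120) = 116085 / 72600 = 1.59897

1.60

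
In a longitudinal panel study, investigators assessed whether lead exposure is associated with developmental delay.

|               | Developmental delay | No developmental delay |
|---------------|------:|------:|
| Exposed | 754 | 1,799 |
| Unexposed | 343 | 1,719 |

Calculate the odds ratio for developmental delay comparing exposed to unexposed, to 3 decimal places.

Cells: a = 754, b = 1799, c = 343, d = 1719.
OR = (a·d)/(b·c) = (754 × 1719) / (1799 × 343) = 1296126 / 617057 = 2.10050
The odds of developmental delay are about 2.10 times as high in the exposed group.

2.100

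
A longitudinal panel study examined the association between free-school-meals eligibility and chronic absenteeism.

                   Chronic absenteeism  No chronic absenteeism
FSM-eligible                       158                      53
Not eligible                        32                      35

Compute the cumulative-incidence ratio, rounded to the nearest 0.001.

1.568

Cells: a = 158, b = 53, c = 32, d = 35.
Risk in exposed = 158/211 = 0.74882; risk in unexposed = 32/67 = 0.47761.
RR = 0.74882 / 0.47761 = 1.56783
The risk among the exposed is 1.57 times that among the unexposed.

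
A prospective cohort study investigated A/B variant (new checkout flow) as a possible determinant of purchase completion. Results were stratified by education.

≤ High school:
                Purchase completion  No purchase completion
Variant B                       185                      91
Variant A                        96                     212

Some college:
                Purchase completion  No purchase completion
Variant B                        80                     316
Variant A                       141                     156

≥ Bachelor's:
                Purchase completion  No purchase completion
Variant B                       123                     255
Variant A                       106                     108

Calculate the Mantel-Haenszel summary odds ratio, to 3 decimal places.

0.861

OR_MH = Σ(aᵢdᵢ/nᵢ) / Σ(bᵢcᵢ/nᵢ), where nᵢ is the stratum total.
Stratum 1 (≤ High school): n = 584; a·d/n = 185·212/584 = 67.1575; b·c/n = 91·96/584 = 14.9589
Stratum 2 (Some college): n = 693; a·d/n = 80·156/693 = 18.0087; b·c/n = 316·141/693 = 64.2944
Stratum 3 (≥ Bachelor's): n = 592; a·d/n = 123·108/592 = 22.4392; b·c/n = 255·106/592 = 45.6588
OR_MH = (67.1575 + 18.0087 + 22.4392) / (14.9589 + 64.2944 + 45.6588) = 107.6054 / 124.9121 = 0.86145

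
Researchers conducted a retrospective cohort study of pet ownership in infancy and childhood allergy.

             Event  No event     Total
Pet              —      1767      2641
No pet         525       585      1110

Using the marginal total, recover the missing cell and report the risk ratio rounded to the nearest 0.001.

The missing cell is in the exposed row: 2641 − 1767 = 874.
So a = 874, b = 1767, c = 525, d = 585.
RR = [a/(a+b)] / [c/(c+d)] = (874/2641) / (525/1110) = 0.33094/0.47297 = 0.69969

0.700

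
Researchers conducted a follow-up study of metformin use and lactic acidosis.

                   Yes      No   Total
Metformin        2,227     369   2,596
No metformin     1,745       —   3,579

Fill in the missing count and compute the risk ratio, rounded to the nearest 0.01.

The missing cell is in the unexposed row: 3579 − 1745 = 1834.
So a = 2227, b = 369, c = 1745, d = 1834.
RR = [a/(a+b)] / [c/(c+d)] = (2227/2596) / (1745/3579) = 0.85786/0.48757 = 1.75947

1.76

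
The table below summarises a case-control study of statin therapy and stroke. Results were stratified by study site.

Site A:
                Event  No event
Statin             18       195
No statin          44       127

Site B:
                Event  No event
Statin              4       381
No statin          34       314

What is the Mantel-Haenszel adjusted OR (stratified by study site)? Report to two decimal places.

OR_MH = Σ(aᵢdᵢ/nᵢ) / Σ(bᵢcᵢ/nᵢ), where nᵢ is the stratum total.
Stratum 1 (Site A): n = 384; a·d/n = 18·127/384 = 5.9531; b·c/n = 195·44/384 = 22.3438
Stratum 2 (Site B): n = 733; a·d/n = 4·314/733 = 1.7135; b·c/n = 381·34/733 = 17.6726
OR_MH = (5.9531 + 1.7135) / (22.3438 + 17.6726) = 7.6666 / 40.0163 = 0.19159

0.19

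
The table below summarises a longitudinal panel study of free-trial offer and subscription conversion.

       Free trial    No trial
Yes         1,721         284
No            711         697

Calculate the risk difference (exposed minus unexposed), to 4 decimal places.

0.4181

Reading the table with exposure as columns: a = 1721 (Free trial, case), b = 711 (Free trial, non-case), c = 284 (No trial, case), d = 697.
Risk in exposed = 1721/2432 = 0.707648; risk in unexposed = 284/981 = 0.289501.
Risk difference = 0.707648 − 0.289501 = 0.418148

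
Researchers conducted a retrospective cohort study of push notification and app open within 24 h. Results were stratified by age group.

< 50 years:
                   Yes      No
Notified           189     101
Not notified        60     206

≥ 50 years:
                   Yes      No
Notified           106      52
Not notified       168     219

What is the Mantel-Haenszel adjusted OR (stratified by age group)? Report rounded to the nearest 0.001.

OR_MH = Σ(aᵢdᵢ/nᵢ) / Σ(bᵢcᵢ/nᵢ), where nᵢ is the stratum total.
Stratum 1 (< 50 years): n = 556; a·d/n = 189·206/556 = 70.0252; b·c/n = 101·60/556 = 10.8993
Stratum 2 (≥ 50 years): n = 545; a·d/n = 106·219/545 = 42.5945; b·c/n = 52·168/545 = 16.0294
OR_MH = (70.0252 + 42.5945) / (10.8993 + 16.0294) = 112.6197 / 26.9286 = 4.18215

4.182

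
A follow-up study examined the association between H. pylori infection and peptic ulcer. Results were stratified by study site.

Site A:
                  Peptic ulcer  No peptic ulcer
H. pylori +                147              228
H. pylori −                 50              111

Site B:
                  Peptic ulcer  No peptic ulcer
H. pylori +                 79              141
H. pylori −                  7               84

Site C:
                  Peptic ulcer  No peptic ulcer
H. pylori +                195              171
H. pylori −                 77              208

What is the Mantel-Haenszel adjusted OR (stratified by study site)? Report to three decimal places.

OR_MH = Σ(aᵢdᵢ/nᵢ) / Σ(bᵢcᵢ/nᵢ), where nᵢ is the stratum total.
Stratum 1 (Site A): n = 536; a·d/n = 147·111/536 = 30.4422; b·c/n = 228·50/536 = 21.2687
Stratum 2 (Site B): n = 311; a·d/n = 79·84/311 = 21.3376; b·c/n = 141·7/311 = 3.1736
Stratum 3 (Site C): n = 651; a·d/n = 195·208/651 = 62.3041; b·c/n = 171·77/651 = 20.2258
OR_MH = (30.4422 + 21.3376 + 62.3041) / (21.2687 + 3.1736 + 20.2258) = 114.0839 / 44.6681 = 2.55404

2.554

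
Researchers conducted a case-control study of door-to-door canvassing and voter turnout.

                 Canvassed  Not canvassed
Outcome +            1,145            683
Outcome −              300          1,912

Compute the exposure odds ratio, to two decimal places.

Reading the table with exposure as columns: a = 1145 (Canvassed, case), b = 300 (Canvassed, non-case), c = 683 (Not canvassed, case), d = 1912.
OR = (a·d)/(b·c) = (1145 × 1912) / (300 × 683) = 2189240 / 204900 = 10.68443
The odds of voter turnout are about 10.68 times as high in the canvassed group.

10.68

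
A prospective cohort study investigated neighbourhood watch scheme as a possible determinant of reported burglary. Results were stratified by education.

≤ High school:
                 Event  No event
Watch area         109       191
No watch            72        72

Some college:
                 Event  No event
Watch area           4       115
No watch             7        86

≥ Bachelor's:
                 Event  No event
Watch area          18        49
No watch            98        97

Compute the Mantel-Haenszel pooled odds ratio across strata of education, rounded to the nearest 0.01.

OR_MH = Σ(aᵢdᵢ/nᵢ) / Σ(bᵢcᵢ/nᵢ), where nᵢ is the stratum total.
Stratum 1 (≤ High school): n = 444; a·d/n = 109·72/444 = 17.6757; b·c/n = 191·72/444 = 30.9730
Stratum 2 (Some college): n = 212; a·d/n = 4·86/212 = 1.6226; b·c/n = 115·7/212 = 3.7972
Stratum 3 (≥ Bachelor's): n = 262; a·d/n = 18·97/262 = 6.6641; b·c/n = 49·98/262 = 18.3282
OR_MH = (17.6757 + 1.6226 + 6.6641) / (30.9730 + 3.7972 + 18.3282) = 25.9624 / 53.0984 = 0.48895

0.49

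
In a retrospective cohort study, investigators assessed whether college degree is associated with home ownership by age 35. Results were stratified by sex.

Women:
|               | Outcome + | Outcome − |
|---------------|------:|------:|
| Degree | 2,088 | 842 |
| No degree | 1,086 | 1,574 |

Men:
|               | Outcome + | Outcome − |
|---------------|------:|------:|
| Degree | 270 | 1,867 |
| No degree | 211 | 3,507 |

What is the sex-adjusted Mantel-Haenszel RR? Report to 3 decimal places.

RR_MH = Σ(aᵢ·n₀ᵢ/nᵢ) / Σ(cᵢ·n₁ᵢ/nᵢ), with n₁ᵢ = aᵢ+bᵢ (exposed), n₀ᵢ = cᵢ+dᵢ (unexposed), nᵢ = n₁ᵢ+n₀ᵢ.
Stratum 1 (Women): n₁ = 2930, n₀ = 2660, n = 5590; a·n₀/n = 2088·2660/5590 = 993.5742; c·n₁/n = 1086·2930/5590 = 569.2272
Stratum 2 (Men): n₁ = 2137, n₀ = 3718, n = 5855; a·n₀/n = 270·3718/5855 = 171.4535; c·n₁/n = 211·2137/5855 = 77.0123
RR_MH = (993.5742 + 171.4535) / (569.2272 + 77.0123) = 1165.0277 / 646.2395 = 1.80278

1.803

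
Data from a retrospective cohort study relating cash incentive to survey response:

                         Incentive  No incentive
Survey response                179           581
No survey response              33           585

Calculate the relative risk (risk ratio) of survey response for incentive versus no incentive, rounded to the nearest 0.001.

Reading the table with exposure as columns: a = 179 (Incentive, case), b = 33 (Incentive, non-case), c = 581 (No incentive, case), d = 585.
Risk in exposed = 179/212 = 0.84434; risk in unexposed = 581/1166 = 0.49828.
RR = 0.84434 / 0.49828 = 1.69449
The risk among the exposed is 1.69 times that among the unexposed.

1.694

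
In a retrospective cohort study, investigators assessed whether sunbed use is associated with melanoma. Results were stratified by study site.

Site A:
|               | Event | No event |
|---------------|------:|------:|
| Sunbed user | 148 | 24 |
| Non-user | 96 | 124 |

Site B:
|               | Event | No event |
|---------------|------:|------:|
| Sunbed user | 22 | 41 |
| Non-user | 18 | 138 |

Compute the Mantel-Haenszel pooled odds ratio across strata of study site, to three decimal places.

OR_MH = Σ(aᵢdᵢ/nᵢ) / Σ(bᵢcᵢ/nᵢ), where nᵢ is the stratum total.
Stratum 1 (Site A): n = 392; a·d/n = 148·124/392 = 46.8163; b·c/n = 24·96/392 = 5.8776
Stratum 2 (Site B): n = 219; a·d/n = 22·138/219 = 13.8630; b·c/n = 41·18/219 = 3.3699
OR_MH = (46.8163 + 13.8630) / (5.8776 + 3.3699) = 60.6793 / 9.2474 = 6.56176

6.562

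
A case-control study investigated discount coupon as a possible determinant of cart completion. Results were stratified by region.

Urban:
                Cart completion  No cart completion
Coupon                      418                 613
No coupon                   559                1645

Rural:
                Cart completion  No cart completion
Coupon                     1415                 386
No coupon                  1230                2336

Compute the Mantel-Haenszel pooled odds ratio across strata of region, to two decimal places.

OR_MH = Σ(aᵢdᵢ/nᵢ) / Σ(bᵢcᵢ/nᵢ), where nᵢ is the stratum total.
Stratum 1 (Urban): n = 3235; a·d/n = 418·1645/3235 = 212.5533; b·c/n = 613·559/3235 = 105.9249
Stratum 2 (Rural): n = 5367; a·d/n = 1415·2336/5367 = 615.8822; b·c/n = 386·1230/5367 = 88.4628
OR_MH = (212.5533 + 615.8822) / (105.9249 + 88.4628) = 828.4356 / 194.3877 = 4.26177

4.26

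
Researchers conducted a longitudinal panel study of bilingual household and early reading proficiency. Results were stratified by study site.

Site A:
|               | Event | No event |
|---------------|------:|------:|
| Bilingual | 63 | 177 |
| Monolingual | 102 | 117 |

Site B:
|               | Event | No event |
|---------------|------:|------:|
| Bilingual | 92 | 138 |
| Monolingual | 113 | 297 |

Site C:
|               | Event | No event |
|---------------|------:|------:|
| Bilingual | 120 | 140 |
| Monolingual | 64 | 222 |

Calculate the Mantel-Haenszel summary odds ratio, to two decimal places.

1.34

OR_MH = Σ(aᵢdᵢ/nᵢ) / Σ(bᵢcᵢ/nᵢ), where nᵢ is the stratum total.
Stratum 1 (Site A): n = 459; a·d/n = 63·117/459 = 16.0588; b·c/n = 177·102/459 = 39.3333
Stratum 2 (Site B): n = 640; a·d/n = 92·297/640 = 42.6938; b·c/n = 138·113/640 = 24.3656
Stratum 3 (Site C): n = 546; a·d/n = 120·222/546 = 48.7912; b·c/n = 140·64/546 = 16.4103
OR_MH = (16.0588 + 42.6938 + 48.7912) / (39.3333 + 24.3656 + 16.4103) = 107.5438 / 80.1092 = 1.34246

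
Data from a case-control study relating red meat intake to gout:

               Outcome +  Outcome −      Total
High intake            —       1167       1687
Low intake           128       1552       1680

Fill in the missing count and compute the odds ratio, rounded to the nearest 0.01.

The missing cell is in the exposed row: 1687 − 1167 = 520.
So a = 520, b = 1167, c = 128, d = 1552.
OR = (a·d)/(b·c) = (520 × 1552) / (1167 × 128) = 807040 / 149376 = 5.40274

5.40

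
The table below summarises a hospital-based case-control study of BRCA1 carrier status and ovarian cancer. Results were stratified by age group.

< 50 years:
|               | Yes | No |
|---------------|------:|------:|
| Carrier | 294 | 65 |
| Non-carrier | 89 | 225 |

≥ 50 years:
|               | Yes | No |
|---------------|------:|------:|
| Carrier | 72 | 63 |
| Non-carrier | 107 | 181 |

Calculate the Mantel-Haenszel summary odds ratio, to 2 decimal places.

OR_MH = Σ(aᵢdᵢ/nᵢ) / Σ(bᵢcᵢ/nᵢ), where nᵢ is the stratum total.
Stratum 1 (< 50 years): n = 673; a·d/n = 294·225/673 = 98.2912; b·c/n = 65·89/673 = 8.5958
Stratum 2 (≥ 50 years): n = 423; a·d/n = 72·181/423 = 30.8085; b·c/n = 63·107/423 = 15.9362
OR_MH = (98.2912 + 30.8085) / (8.5958 + 15.9362) = 129.0997 / 24.5320 = 5.26250

5.26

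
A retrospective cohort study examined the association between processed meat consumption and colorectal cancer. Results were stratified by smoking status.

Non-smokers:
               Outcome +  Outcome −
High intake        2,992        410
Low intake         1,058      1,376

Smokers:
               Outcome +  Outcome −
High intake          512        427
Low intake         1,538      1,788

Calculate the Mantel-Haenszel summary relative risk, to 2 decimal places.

1.72

RR_MH = Σ(aᵢ·n₀ᵢ/nᵢ) / Σ(cᵢ·n₁ᵢ/nᵢ), with n₁ᵢ = aᵢ+bᵢ (exposed), n₀ᵢ = cᵢ+dᵢ (unexposed), nᵢ = n₁ᵢ+n₀ᵢ.
Stratum 1 (Non-smokers): n₁ = 3402, n₀ = 2434, n = 5836; a·n₀/n = 2992·2434/5836 = 1247.8629; c·n₁/n = 1058·3402/5836 = 616.7437
Stratum 2 (Smokers): n₁ = 939, n₀ = 3326, n = 4265; a·n₀/n = 512·3326/4265 = 399.2760; c·n₁/n = 1538·939/4265 = 338.6124
RR_MH = (1247.8629 + 399.2760) / (616.7437 + 338.6124) = 1647.1389 / 955.3561 = 1.72411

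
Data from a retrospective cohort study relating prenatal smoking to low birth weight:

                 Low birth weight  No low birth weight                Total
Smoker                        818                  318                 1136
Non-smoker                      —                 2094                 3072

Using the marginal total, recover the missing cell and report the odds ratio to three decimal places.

5.508

The missing cell is in the unexposed row: 3072 − 2094 = 978.
So a = 818, b = 318, c = 978, d = 2094.
OR = (a·d)/(b·c) = (818 × 2094) / (318 × 978) = 1712892 / 311004 = 5.50762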